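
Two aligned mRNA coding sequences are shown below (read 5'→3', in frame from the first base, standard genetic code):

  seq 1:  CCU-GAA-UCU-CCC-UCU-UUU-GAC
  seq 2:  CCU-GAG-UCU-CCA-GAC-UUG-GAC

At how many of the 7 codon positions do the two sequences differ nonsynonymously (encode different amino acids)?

2

Codon 1: CCU Pro / CCU Pro — identical.
Codon 2: GAA Glu / GAG Glu — synonymous.
Codon 3: UCU Ser / UCU Ser — identical.
Codon 4: CCC Pro / CCA Pro — synonymous.
Codon 5: UCU Ser / GAC Asp — nonsynonymous.
Codon 6: UUU Phe / UUG Leu — nonsynonymous.
Codon 7: GAC Asp / GAC Asp — identical.
Nonsynonymous differences: 2.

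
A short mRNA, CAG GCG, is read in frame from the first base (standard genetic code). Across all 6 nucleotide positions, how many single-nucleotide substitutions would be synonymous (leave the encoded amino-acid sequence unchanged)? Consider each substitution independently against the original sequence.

Codon 1 (CAG, Gln): 1 synonymous substitution.
Codon 2 (GCG, Ala): 3 synonymous substitutions.
Total: 1 + 3 = 4.

4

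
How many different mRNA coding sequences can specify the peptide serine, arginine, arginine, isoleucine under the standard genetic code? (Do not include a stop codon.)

648

Ser: 6 codons.
Arg: 6 codons.
Arg: 6 codons.
Ile: 3 codons.
6 × 6 × 6 × 3 = 648.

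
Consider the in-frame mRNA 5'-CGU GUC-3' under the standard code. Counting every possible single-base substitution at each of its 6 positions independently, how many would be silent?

Codon 1 (CGU, Arg): 3 synonymous substitutions.
Codon 2 (GUC, Val): 3 synonymous substitutions.
Total: 3 + 3 = 6.

6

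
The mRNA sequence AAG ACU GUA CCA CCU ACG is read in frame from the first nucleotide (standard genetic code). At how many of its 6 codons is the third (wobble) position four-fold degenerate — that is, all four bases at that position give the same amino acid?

Codon 1 AAG (Lys): third position 2-fold.
Codon 2 ACU (Thr): third position 4-fold.
Codon 3 GUA (Val): third position 4-fold.
Codon 4 CCA (Pro): third position 4-fold.
Codon 5 CCU (Pro): third position 4-fold.
Codon 6 ACG (Thr): third position 4-fold.
Four-fold degenerate third positions: 5.

5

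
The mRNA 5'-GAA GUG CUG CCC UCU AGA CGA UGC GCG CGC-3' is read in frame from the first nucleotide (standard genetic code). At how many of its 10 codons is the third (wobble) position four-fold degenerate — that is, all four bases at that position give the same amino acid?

7

Codon 1 GAA (Glu): third position 2-fold.
Codon 2 GUG (Val): third position 4-fold.
Codon 3 CUG (Leu): third position 4-fold.
Codon 4 CCC (Pro): third position 4-fold.
Codon 5 UCU (Ser): third position 4-fold.
Codon 6 AGA (Arg): third position 2-fold.
Codon 7 CGA (Arg): third position 4-fold.
Codon 8 UGC (Cys): third position 2-fold.
Codon 9 GCG (Ala): third position 4-fold.
Codon 10 CGC (Arg): third position 4-fold.
Four-fold degenerate third positions: 7.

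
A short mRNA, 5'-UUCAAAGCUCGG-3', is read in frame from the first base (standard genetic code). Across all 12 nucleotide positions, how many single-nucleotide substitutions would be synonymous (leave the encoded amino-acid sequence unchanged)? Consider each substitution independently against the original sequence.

Codon 1 (UUC, Phe): 1 synonymous substitution.
Codon 2 (AAA, Lys): 1 synonymous substitution.
Codon 3 (GCU, Ala): 3 synonymous substitutions.
Codon 4 (CGG, Arg): 4 synonymous substitutions.
Total: 1 + 1 + 3 + 4 = 9.

9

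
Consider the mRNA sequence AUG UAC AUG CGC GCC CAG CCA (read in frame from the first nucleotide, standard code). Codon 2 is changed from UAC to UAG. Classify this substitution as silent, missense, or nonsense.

nonsense

Position 6 falls in codon 2: UAC → Tyr.
After the substitution the codon is UAG → Stop.
The new codon is a stop codon, so this is a nonsense mutation.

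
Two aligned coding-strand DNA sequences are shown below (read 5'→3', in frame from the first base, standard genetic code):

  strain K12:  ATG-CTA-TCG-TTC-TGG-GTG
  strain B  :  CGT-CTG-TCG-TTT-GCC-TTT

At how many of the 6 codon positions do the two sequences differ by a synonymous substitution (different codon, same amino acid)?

2

Codon 1: ATG Met / CGT Arg — nonsynonymous.
Codon 2: CTA Leu / CTG Leu — synonymous.
Codon 3: TCG Ser / TCG Ser — identical.
Codon 4: TTC Phe / TTT Phe — synonymous.
Codon 5: TGG Trp / GCC Ala — nonsynonymous.
Codon 6: GTG Val / TTT Phe — nonsynonymous.
Synonymous differences: 2.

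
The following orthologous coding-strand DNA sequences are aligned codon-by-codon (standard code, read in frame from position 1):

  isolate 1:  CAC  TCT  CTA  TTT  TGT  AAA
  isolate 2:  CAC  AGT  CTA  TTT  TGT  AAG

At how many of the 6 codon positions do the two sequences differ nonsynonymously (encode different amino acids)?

0

Codon 1: CAC His / CAC His — identical.
Codon 2: TCT Ser / AGT Ser — synonymous.
Codon 3: CTA Leu / CTA Leu — identical.
Codon 4: TTT Phe / TTT Phe — identical.
Codon 5: TGT Cys / TGT Cys — identical.
Codon 6: AAA Lys / AAG Lys — synonymous.
Nonsynonymous differences: 0.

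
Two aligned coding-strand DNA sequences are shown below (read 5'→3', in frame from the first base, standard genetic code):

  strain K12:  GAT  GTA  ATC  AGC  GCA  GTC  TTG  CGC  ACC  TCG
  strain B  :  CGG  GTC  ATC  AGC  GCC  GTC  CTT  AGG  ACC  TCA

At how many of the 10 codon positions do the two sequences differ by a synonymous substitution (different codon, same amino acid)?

Codon 1: GAT Asp / CGG Arg — nonsynonymous.
Codon 2: GTA Val / GTC Val — synonymous.
Codon 3: ATC Ile / ATC Ile — identical.
Codon 4: AGC Ser / AGC Ser — identical.
Codon 5: GCA Ala / GCC Ala — synonymous.
Codon 6: GTC Val / GTC Val — identical.
Codon 7: TTG Leu / CTT Leu — synonymous.
Codon 8: CGC Arg / AGG Arg — synonymous.
Codon 9: ACC Thr / ACC Thr — identical.
Codon 10: TCG Ser / TCA Ser — synonymous.
Synonymous differences: 5.

5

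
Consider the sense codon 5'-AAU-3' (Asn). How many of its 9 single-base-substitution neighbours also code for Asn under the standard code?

1

Position 1: none → 0 synonymous.
Position 2: none → 0 synonymous.
Position 3: AAC → 1 synonymous.
Total: 0 + 0 + 1 = 1.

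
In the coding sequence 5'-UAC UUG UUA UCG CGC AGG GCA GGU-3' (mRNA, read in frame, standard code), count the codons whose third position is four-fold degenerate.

4

Codon 1 UAC (Tyr): third position 2-fold.
Codon 2 UUG (Leu): third position 2-fold.
Codon 3 UUA (Leu): third position 2-fold.
Codon 4 UCG (Ser): third position 4-fold.
Codon 5 CGC (Arg): third position 4-fold.
Codon 6 AGG (Arg): third position 2-fold.
Codon 7 GCA (Ala): third position 4-fold.
Codon 8 GGU (Gly): third position 4-fold.
Four-fold degenerate third positions: 4.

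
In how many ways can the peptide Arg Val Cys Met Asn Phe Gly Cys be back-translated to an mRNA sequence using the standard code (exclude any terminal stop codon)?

Arg: 6 codons.
Val: 4 codons.
Cys: 2 codons.
Met: 1 codon.
Asn: 2 codons.
Phe: 2 codons.
Gly: 4 codons.
Cys: 2 codons.
6 × 4 × 2 × 1 × 2 × 2 × 4 × 2 = 1536.

1536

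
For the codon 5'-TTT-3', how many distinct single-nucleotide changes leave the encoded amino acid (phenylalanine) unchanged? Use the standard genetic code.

1

Position 1: none → 0 synonymous.
Position 2: none → 0 synonymous.
Position 3: TTC → 1 synonymous.
Total: 0 + 0 + 1 = 1.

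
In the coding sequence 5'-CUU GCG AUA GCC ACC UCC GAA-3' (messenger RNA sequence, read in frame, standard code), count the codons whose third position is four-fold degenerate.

5

Codon 1 CUU (Leu): third position 4-fold.
Codon 2 GCG (Ala): third position 4-fold.
Codon 3 AUA (Ile): third position 3-fold.
Codon 4 GCC (Ala): third position 4-fold.
Codon 5 ACC (Thr): third position 4-fold.
Codon 6 UCC (Ser): third position 4-fold.
Codon 7 GAA (Glu): third position 2-fold.
Four-fold degenerate third positions: 5.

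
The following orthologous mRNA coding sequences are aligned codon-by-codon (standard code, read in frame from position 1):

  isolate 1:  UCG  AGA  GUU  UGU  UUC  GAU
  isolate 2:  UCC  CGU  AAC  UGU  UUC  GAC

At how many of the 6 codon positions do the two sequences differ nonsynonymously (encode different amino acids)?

Codon 1: UCG Ser / UCC Ser — synonymous.
Codon 2: AGA Arg / CGU Arg — synonymous.
Codon 3: GUU Val / AAC Asn — nonsynonymous.
Codon 4: UGU Cys / UGU Cys — identical.
Codon 5: UUC Phe / UUC Phe — identical.
Codon 6: GAU Asp / GAC Asp — synonymous.
Nonsynonymous differences: 1.

1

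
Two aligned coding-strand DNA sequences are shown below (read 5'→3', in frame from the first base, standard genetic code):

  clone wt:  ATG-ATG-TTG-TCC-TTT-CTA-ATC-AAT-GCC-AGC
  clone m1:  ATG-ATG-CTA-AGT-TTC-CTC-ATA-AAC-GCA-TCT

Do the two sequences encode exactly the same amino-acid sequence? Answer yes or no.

Codon 1: ATG Met / ATG Met — identical.
Codon 2: ATG Met / ATG Met — identical.
Codon 3: TTG Leu / CTA Leu — synonymous.
Codon 4: TCC Ser / AGT Ser — synonymous.
Codon 5: TTT Phe / TTC Phe — synonymous.
Codon 6: CTA Leu / CTC Leu — synonymous.
Codon 7: ATC Ile / ATA Ile — synonymous.
Codon 8: AAT Asn / AAC Asn — synonymous.
Codon 9: GCC Ala / GCA Ala — synonymous.
Codon 10: AGC Ser / TCT Ser — synonymous.
Nonsynonymous differences: 0 → same protein.

yes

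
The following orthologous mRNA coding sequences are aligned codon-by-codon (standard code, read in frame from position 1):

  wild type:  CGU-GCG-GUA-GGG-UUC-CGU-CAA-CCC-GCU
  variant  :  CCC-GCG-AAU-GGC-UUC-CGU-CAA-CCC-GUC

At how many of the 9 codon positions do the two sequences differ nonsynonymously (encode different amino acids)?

3

Codon 1: CGU Arg / CCC Pro — nonsynonymous.
Codon 2: GCG Ala / GCG Ala — identical.
Codon 3: GUA Val / AAU Asn — nonsynonymous.
Codon 4: GGG Gly / GGC Gly — synonymous.
Codon 5: UUC Phe / UUC Phe — identical.
Codon 6: CGU Arg / CGU Arg — identical.
Codon 7: CAA Gln / CAA Gln — identical.
Codon 8: CCC Pro / CCC Pro — identical.
Codon 9: GCU Ala / GUC Val — nonsynonymous.
Nonsynonymous differences: 3.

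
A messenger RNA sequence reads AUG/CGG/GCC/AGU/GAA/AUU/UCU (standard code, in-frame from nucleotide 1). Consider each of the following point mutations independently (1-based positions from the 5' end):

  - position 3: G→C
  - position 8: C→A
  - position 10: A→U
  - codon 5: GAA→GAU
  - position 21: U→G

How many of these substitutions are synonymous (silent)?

1

Codon 1: AUG (Met) → AUC (Ile) — missense.
Codon 3: GCC (Ala) → GAC (Asp) — missense.
Codon 4: AGU (Ser) → UGU (Cys) — missense.
Codon 5: GAA (Glu) → GAU (Asp) — missense.
Codon 7: UCU (Ser) → UCG (Ser) — synonymous.
Synonymous: 1 of 5.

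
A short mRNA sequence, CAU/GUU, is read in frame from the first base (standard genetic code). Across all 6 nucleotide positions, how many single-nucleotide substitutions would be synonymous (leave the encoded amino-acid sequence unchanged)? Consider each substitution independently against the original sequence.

4

Codon 1 (CAU, His): 1 synonymous substitution.
Codon 2 (GUU, Val): 3 synonymous substitutions.
Total: 1 + 3 = 4.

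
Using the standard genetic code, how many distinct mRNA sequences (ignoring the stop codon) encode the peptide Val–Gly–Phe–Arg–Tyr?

Val: 4 codons.
Gly: 4 codons.
Phe: 2 codons.
Arg: 6 codons.
Tyr: 2 codons.
4 × 4 × 2 × 6 × 2 = 384.

384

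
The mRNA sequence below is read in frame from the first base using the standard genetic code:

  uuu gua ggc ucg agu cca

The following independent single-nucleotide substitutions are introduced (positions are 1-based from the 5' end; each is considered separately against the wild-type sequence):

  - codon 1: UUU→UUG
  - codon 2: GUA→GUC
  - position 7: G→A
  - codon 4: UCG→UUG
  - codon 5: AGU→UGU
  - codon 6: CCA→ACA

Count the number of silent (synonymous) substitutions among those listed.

Codon 1: UUU (Phe) → UUG (Leu) — missense.
Codon 2: GUA (Val) → GUC (Val) — synonymous.
Codon 3: GGC (Gly) → AGC (Ser) — missense.
Codon 4: UCG (Ser) → UUG (Leu) — missense.
Codon 5: AGU (Ser) → UGU (Cys) — missense.
Codon 6: CCA (Pro) → ACA (Thr) — missense.
Synonymous: 1 of 6.

1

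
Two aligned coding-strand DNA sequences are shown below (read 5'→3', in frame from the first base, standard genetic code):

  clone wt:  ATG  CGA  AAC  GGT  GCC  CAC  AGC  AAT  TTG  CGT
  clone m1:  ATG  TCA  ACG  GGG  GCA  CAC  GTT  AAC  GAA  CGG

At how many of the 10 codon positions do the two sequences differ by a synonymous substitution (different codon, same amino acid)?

4

Codon 1: ATG Met / ATG Met — identical.
Codon 2: CGA Arg / TCA Ser — nonsynonymous.
Codon 3: AAC Asn / ACG Thr — nonsynonymous.
Codon 4: GGT Gly / GGG Gly — synonymous.
Codon 5: GCC Ala / GCA Ala — synonymous.
Codon 6: CAC His / CAC His — identical.
Codon 7: AGC Ser / GTT Val — nonsynonymous.
Codon 8: AAT Asn / AAC Asn — synonymous.
Codon 9: TTG Leu / GAA Glu — nonsynonymous.
Codon 10: CGT Arg / CGG Arg — synonymous.
Synonymous differences: 4.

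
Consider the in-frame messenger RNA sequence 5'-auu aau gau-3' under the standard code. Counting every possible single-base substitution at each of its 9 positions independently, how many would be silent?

4

Codon 1 (AUU, Ile): 2 synonymous substitutions.
Codon 2 (AAU, Asn): 1 synonymous substitution.
Codon 3 (GAU, Asp): 1 synonymous substitution.
Total: 2 + 1 + 1 = 4.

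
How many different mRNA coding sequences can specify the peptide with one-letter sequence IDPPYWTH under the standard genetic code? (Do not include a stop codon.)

1536

Ile: 3 codons.
Asp: 2 codons.
Pro: 4 codons.
Pro: 4 codons.
Tyr: 2 codons.
Trp: 1 codon.
Thr: 4 codons.
His: 2 codons.
3 × 2 × 4 × 4 × 2 × 1 × 4 × 2 = 1536.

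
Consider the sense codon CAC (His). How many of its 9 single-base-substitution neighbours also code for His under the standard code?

1

Position 1: none → 0 synonymous.
Position 2: none → 0 synonymous.
Position 3: CAU → 1 synonymous.
Total: 0 + 0 + 1 = 1.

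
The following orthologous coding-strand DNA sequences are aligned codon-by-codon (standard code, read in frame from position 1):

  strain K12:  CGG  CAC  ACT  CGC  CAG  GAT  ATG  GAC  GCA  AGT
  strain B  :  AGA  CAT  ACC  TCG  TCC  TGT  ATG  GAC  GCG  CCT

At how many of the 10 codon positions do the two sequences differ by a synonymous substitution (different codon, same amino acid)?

4

Codon 1: CGG Arg / AGA Arg — synonymous.
Codon 2: CAC His / CAT His — synonymous.
Codon 3: ACT Thr / ACC Thr — synonymous.
Codon 4: CGC Arg / TCG Ser — nonsynonymous.
Codon 5: CAG Gln / TCC Ser — nonsynonymous.
Codon 6: GAT Asp / TGT Cys — nonsynonymous.
Codon 7: ATG Met / ATG Met — identical.
Codon 8: GAC Asp / GAC Asp — identical.
Codon 9: GCA Ala / GCG Ala — synonymous.
Codon 10: AGT Ser / CCT Pro — nonsynonymous.
Synonymous differences: 4.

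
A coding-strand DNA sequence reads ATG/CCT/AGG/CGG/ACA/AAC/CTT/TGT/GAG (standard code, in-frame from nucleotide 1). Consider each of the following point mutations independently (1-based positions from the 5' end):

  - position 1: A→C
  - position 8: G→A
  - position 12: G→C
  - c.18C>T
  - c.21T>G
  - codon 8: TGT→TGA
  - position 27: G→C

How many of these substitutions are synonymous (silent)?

3

Codon 1: ATG (Met) → CTG (Leu) — missense.
Codon 3: AGG (Arg) → AAG (Lys) — missense.
Codon 4: CGG (Arg) → CGC (Arg) — synonymous.
Codon 6: AAC (Asn) → AAT (Asn) — synonymous.
Codon 7: CTT (Leu) → CTG (Leu) — synonymous.
Codon 8: TGT (Cys) → TGA (Stop) — nonsense.
Codon 9: GAG (Glu) → GAC (Asp) — missense.
Synonymous: 3 of 7.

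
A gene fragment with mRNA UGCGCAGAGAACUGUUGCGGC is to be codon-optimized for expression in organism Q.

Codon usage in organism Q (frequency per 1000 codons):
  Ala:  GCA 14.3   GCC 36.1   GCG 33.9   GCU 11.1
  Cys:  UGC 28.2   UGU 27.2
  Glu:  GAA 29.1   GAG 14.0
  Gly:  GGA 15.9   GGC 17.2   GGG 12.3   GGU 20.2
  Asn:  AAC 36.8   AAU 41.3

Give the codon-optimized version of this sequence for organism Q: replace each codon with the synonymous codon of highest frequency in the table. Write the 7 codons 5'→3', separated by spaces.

UGC GCC GAA AAU UGC UGC GGU

Codon 1 (Cys): best is UGC at 28.2.
Codon 2 (Ala): best is GCC at 36.1.
Codon 3 (Glu): best is GAA at 29.1.
Codon 4 (Asn): best is AAU at 41.3.
Codon 5 (Cys): best is UGC at 28.2.
Codon 6 (Cys): best is UGC at 28.2.
Codon 7 (Gly): best is GGU at 20.2.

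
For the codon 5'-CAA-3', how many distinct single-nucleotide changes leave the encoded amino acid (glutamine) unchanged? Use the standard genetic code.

Position 1: none → 0 synonymous.
Position 2: none → 0 synonymous.
Position 3: CAG → 1 synonymous.
Total: 0 + 0 + 1 = 1.

1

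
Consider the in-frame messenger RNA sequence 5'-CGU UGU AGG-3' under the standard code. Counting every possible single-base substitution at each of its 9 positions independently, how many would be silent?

Codon 1 (CGU, Arg): 3 synonymous substitutions.
Codon 2 (UGU, Cys): 1 synonymous substitution.
Codon 3 (AGG, Arg): 2 synonymous substitutions.
Total: 3 + 1 + 2 = 6.

6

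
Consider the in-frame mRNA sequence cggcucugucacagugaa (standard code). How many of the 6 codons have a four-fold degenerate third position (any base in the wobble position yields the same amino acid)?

Codon 1 CGG (Arg): third position 4-fold.
Codon 2 CUC (Leu): third position 4-fold.
Codon 3 UGU (Cys): third position 2-fold.
Codon 4 CAC (His): third position 2-fold.
Codon 5 AGU (Ser): third position 2-fold.
Codon 6 GAA (Glu): third position 2-fold.
Four-fold degenerate third positions: 2.

2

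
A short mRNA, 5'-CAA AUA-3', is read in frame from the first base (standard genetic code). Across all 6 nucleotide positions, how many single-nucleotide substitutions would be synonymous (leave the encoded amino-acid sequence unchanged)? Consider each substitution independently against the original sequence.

Codon 1 (CAA, Gln): 1 synonymous substitution.
Codon 2 (AUA, Ile): 2 synonymous substitutions.
Total: 1 + 2 = 3.

3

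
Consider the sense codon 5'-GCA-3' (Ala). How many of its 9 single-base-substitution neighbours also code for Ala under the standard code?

Position 1: none → 0 synonymous.
Position 2: none → 0 synonymous.
Position 3: GCU, GCC, GCG → 3 synonymous.
Total: 0 + 0 + 3 = 3.

3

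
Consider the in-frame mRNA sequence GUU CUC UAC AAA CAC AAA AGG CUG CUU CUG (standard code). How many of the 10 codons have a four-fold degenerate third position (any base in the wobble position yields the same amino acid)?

Codon 1 GUU (Val): third position 4-fold.
Codon 2 CUC (Leu): third position 4-fold.
Codon 3 UAC (Tyr): third position 2-fold.
Codon 4 AAA (Lys): third position 2-fold.
Codon 5 CAC (His): third position 2-fold.
Codon 6 AAA (Lys): third position 2-fold.
Codon 7 AGG (Arg): third position 2-fold.
Codon 8 CUG (Leu): third position 4-fold.
Codon 9 CUU (Leu): third position 4-fold.
Codon 10 CUG (Leu): third position 4-fold.
Four-fold degenerate third positions: 5.

5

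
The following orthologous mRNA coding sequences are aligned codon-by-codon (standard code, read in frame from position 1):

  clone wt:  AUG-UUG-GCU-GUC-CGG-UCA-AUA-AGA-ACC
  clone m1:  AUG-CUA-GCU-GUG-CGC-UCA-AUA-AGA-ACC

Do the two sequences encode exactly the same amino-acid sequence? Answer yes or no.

Codon 1: AUG Met / AUG Met — identical.
Codon 2: UUG Leu / CUA Leu — synonymous.
Codon 3: GCU Ala / GCU Ala — identical.
Codon 4: GUC Val / GUG Val — synonymous.
Codon 5: CGG Arg / CGC Arg — synonymous.
Codon 6: UCA Ser / UCA Ser — identical.
Codon 7: AUA Ile / AUA Ile — identical.
Codon 8: AGA Arg / AGA Arg — identical.
Codon 9: ACC Thr / ACC Thr — identical.
Nonsynonymous differences: 0 → same protein.

yes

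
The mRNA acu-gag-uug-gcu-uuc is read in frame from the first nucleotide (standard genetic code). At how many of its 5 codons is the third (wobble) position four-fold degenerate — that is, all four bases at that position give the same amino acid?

Codon 1 ACU (Thr): third position 4-fold.
Codon 2 GAG (Glu): third position 2-fold.
Codon 3 UUG (Leu): third position 2-fold.
Codon 4 GCU (Ala): third position 4-fold.
Codon 5 UUC (Phe): third position 2-fold.
Four-fold degenerate third positions: 2.

2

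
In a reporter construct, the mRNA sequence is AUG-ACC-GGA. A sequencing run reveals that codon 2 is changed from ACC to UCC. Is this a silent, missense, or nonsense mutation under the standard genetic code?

Position 4 falls in codon 2: ACC → Thr.
After the substitution the codon is UCC → Ser.
Thr ≠ Ser, so this is a missense mutation.

missense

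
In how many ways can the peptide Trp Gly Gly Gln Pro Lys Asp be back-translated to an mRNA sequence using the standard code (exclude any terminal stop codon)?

512

Trp: 1 codon.
Gly: 4 codons.
Gly: 4 codons.
Gln: 2 codons.
Pro: 4 codons.
Lys: 2 codons.
Asp: 2 codons.
1 × 4 × 4 × 2 × 4 × 2 × 2 = 512.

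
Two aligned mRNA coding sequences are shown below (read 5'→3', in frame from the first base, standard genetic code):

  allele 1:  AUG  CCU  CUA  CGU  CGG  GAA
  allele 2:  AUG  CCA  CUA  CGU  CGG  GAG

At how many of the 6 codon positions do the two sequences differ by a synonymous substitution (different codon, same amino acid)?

Codon 1: AUG Met / AUG Met — identical.
Codon 2: CCU Pro / CCA Pro — synonymous.
Codon 3: CUA Leu / CUA Leu — identical.
Codon 4: CGU Arg / CGU Arg — identical.
Codon 5: CGG Arg / CGG Arg — identical.
Codon 6: GAA Glu / GAG Glu — synonymous.
Synonymous differences: 2.

2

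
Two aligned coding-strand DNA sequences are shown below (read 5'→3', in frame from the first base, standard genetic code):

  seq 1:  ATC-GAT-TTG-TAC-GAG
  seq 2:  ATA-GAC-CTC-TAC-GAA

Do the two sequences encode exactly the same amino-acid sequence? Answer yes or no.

Codon 1: ATC Ile / ATA Ile — synonymous.
Codon 2: GAT Asp / GAC Asp — synonymous.
Codon 3: TTG Leu / CTC Leu — synonymous.
Codon 4: TAC Tyr / TAC Tyr — identical.
Codon 5: GAG Glu / GAA Glu — synonymous.
Nonsynonymous differences: 0 → same protein.

yes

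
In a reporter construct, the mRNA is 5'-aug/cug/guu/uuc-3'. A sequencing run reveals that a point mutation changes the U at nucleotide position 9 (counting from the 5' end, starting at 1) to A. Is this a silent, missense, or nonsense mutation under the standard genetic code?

Position 9 falls in codon 3: GUU → Val.
After the substitution the codon is GUA → Val.
Both encode Val, so the change is synonymous.

silent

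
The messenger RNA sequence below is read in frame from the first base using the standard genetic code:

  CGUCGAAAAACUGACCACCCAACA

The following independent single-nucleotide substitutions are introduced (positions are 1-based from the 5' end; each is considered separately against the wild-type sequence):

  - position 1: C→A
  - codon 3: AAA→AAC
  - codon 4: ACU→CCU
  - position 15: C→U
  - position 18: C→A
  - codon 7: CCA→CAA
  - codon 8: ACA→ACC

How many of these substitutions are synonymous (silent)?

Codon 1: CGU (Arg) → AGU (Ser) — missense.
Codon 3: AAA (Lys) → AAC (Asn) — missense.
Codon 4: ACU (Thr) → CCU (Pro) — missense.
Codon 5: GAC (Asp) → GAU (Asp) — synonymous.
Codon 6: CAC (His) → CAA (Gln) — missense.
Codon 7: CCA (Pro) → CAA (Gln) — missense.
Codon 8: ACA (Thr) → ACC (Thr) — synonymous.
Synonymous: 2 of 7.

2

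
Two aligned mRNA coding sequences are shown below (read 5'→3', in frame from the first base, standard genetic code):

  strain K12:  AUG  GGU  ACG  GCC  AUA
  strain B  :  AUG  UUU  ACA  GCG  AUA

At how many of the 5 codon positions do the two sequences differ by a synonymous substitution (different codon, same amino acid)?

Codon 1: AUG Met / AUG Met — identical.
Codon 2: GGU Gly / UUU Phe — nonsynonymous.
Codon 3: ACG Thr / ACA Thr — synonymous.
Codon 4: GCC Ala / GCG Ala — synonymous.
Codon 5: AUA Ile / AUA Ile — identical.
Synonymous differences: 2.

2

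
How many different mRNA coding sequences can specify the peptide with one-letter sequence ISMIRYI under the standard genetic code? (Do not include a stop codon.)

1944

Ile: 3 codons.
Ser: 6 codons.
Met: 1 codon.
Ile: 3 codons.
Arg: 6 codons.
Tyr: 2 codons.
Ile: 3 codons.
3 × 6 × 1 × 3 × 6 × 2 × 3 = 1944.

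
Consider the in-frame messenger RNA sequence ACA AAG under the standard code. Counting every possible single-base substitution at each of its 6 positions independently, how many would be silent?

4

Codon 1 (ACA, Thr): 3 synonymous substitutions.
Codon 2 (AAG, Lys): 1 synonymous substitution.
Total: 3 + 1 = 4.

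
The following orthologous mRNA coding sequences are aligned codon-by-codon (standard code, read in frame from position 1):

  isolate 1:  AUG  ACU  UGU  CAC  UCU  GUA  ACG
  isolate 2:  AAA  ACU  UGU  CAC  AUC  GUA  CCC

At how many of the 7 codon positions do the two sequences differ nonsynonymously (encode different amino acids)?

3

Codon 1: AUG Met / AAA Lys — nonsynonymous.
Codon 2: ACU Thr / ACU Thr — identical.
Codon 3: UGU Cys / UGU Cys — identical.
Codon 4: CAC His / CAC His — identical.
Codon 5: UCU Ser / AUC Ile — nonsynonymous.
Codon 6: GUA Val / GUA Val — identical.
Codon 7: ACG Thr / CCC Pro — nonsynonymous.
Nonsynonymous differences: 3.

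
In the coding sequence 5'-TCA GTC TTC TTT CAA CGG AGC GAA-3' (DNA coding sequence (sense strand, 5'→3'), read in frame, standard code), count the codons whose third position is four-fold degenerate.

3

Codon 1 TCA (Ser): third position 4-fold.
Codon 2 GTC (Val): third position 4-fold.
Codon 3 TTC (Phe): third position 2-fold.
Codon 4 TTT (Phe): third position 2-fold.
Codon 5 CAA (Gln): third position 2-fold.
Codon 6 CGG (Arg): third position 4-fold.
Codon 7 AGC (Ser): third position 2-fold.
Codon 8 GAA (Glu): third position 2-fold.
Four-fold degenerate third positions: 3.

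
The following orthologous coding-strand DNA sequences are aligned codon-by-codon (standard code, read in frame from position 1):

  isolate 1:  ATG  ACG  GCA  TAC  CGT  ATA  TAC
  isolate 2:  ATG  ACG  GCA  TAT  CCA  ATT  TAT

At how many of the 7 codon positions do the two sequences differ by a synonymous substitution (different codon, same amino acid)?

3

Codon 1: ATG Met / ATG Met — identical.
Codon 2: ACG Thr / ACG Thr — identical.
Codon 3: GCA Ala / GCA Ala — identical.
Codon 4: TAC Tyr / TAT Tyr — synonymous.
Codon 5: CGT Arg / CCA Pro — nonsynonymous.
Codon 6: ATA Ile / ATT Ile — synonymous.
Codon 7: TAC Tyr / TAT Tyr — synonymous.
Synonymous differences: 3.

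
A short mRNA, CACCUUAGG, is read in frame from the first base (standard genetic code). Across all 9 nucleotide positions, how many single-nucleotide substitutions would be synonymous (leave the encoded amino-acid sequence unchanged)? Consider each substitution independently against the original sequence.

6

Codon 1 (CAC, His): 1 synonymous substitution.
Codon 2 (CUU, Leu): 3 synonymous substitutions.
Codon 3 (AGG, Arg): 2 synonymous substitutions.
Total: 1 + 3 + 2 = 6.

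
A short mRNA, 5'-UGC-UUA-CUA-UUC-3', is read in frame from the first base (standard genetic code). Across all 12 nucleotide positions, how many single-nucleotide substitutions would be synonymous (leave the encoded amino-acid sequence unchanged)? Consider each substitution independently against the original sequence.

Codon 1 (UGC, Cys): 1 synonymous substitution.
Codon 2 (UUA, Leu): 2 synonymous substitutions.
Codon 3 (CUA, Leu): 4 synonymous substitutions.
Codon 4 (UUC, Phe): 1 synonymous substitution.
Total: 1 + 2 + 4 + 1 = 8.

8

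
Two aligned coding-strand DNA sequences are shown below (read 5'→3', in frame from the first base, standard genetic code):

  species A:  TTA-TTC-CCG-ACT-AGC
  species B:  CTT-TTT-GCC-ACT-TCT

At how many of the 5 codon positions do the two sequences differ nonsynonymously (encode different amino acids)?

Codon 1: TTA Leu / CTT Leu — synonymous.
Codon 2: TTC Phe / TTT Phe — synonymous.
Codon 3: CCG Pro / GCC Ala — nonsynonymous.
Codon 4: ACT Thr / ACT Thr — identical.
Codon 5: AGC Ser / TCT Ser — synonymous.
Nonsynonymous differences: 1.

1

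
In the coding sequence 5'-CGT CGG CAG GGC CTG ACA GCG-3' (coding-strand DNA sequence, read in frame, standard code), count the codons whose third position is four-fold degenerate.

6

Codon 1 CGT (Arg): third position 4-fold.
Codon 2 CGG (Arg): third position 4-fold.
Codon 3 CAG (Gln): third position 2-fold.
Codon 4 GGC (Gly): third position 4-fold.
Codon 5 CTG (Leu): third position 4-fold.
Codon 6 ACA (Thr): third position 4-fold.
Codon 7 GCG (Ala): third position 4-fold.
Four-fold degenerate third positions: 6.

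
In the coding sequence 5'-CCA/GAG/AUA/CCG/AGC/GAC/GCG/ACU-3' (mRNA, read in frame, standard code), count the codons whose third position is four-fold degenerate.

Codon 1 CCA (Pro): third position 4-fold.
Codon 2 GAG (Glu): third position 2-fold.
Codon 3 AUA (Ile): third position 3-fold.
Codon 4 CCG (Pro): third position 4-fold.
Codon 5 AGC (Ser): third position 2-fold.
Codon 6 GAC (Asp): third position 2-fold.
Codon 7 GCG (Ala): third position 4-fold.
Codon 8 ACU (Thr): third position 4-fold.
Four-fold degenerate third positions: 4.

4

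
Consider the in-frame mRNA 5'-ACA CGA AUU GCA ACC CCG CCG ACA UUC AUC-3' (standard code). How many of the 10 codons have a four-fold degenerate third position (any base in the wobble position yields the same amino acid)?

7

Codon 1 ACA (Thr): third position 4-fold.
Codon 2 CGA (Arg): third position 4-fold.
Codon 3 AUU (Ile): third position 3-fold.
Codon 4 GCA (Ala): third position 4-fold.
Codon 5 ACC (Thr): third position 4-fold.
Codon 6 CCG (Pro): third position 4-fold.
Codon 7 CCG (Pro): third position 4-fold.
Codon 8 ACA (Thr): third position 4-fold.
Codon 9 UUC (Phe): third position 2-fold.
Codon 10 AUC (Ile): third position 3-fold.
Four-fold degenerate third positions: 7.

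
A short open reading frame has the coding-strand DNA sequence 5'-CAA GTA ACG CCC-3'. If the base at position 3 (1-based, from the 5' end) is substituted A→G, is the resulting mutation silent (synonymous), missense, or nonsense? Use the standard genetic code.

silent

Position 3 falls in codon 1: CAA → Gln.
After the substitution the codon is CAG → Gln.
Both encode Gln, so the change is synonymous.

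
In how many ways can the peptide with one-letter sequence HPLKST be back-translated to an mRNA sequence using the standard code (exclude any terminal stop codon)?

His: 2 codons.
Pro: 4 codons.
Leu: 6 codons.
Lys: 2 codons.
Ser: 6 codons.
Thr: 4 codons.
2 × 4 × 6 × 2 × 6 × 4 = 2304.

2304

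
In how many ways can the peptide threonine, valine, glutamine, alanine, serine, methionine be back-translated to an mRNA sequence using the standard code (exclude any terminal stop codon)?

Thr: 4 codons.
Val: 4 codons.
Gln: 2 codons.
Ala: 4 codons.
Ser: 6 codons.
Met: 1 codon.
4 × 4 × 2 × 4 × 6 × 1 = 768.

768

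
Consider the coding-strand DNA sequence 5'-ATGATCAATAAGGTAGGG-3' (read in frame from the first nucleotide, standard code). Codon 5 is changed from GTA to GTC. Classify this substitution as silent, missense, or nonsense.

Position 15 falls in codon 5: GTA → Val.
After the substitution the codon is GTC → Val.
Both encode Val, so the change is synonymous.

silent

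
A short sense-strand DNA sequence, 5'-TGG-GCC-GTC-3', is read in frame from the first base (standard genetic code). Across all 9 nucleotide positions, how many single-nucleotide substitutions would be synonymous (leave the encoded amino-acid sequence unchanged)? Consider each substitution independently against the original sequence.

6

Codon 1 (TGG, Trp): 0 synonymous substitutions.
Codon 2 (GCC, Ala): 3 synonymous substitutions.
Codon 3 (GTC, Val): 3 synonymous substitutions.
Total: 0 + 3 + 3 = 6.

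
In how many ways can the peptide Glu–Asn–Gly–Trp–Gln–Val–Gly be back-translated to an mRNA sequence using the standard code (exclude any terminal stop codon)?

512

Glu: 2 codons.
Asn: 2 codons.
Gly: 4 codons.
Trp: 1 codon.
Gln: 2 codons.
Val: 4 codons.
Gly: 4 codons.
2 × 2 × 4 × 1 × 2 × 4 × 4 = 512.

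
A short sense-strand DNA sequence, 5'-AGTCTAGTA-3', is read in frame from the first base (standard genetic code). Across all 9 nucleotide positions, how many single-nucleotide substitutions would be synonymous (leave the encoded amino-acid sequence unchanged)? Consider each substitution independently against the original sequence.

Codon 1 (AGT, Ser): 1 synonymous substitution.
Codon 2 (CTA, Leu): 4 synonymous substitutions.
Codon 3 (GTA, Val): 3 synonymous substitutions.
Total: 1 + 4 + 3 = 8.

8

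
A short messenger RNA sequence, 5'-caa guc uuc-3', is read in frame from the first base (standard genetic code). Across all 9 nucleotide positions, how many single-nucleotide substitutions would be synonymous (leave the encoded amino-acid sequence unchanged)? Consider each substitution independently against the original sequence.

5

Codon 1 (CAA, Gln): 1 synonymous substitution.
Codon 2 (GUC, Val): 3 synonymous substitutions.
Codon 3 (UUC, Phe): 1 synonymous substitution.
Total: 1 + 3 + 1 = 5.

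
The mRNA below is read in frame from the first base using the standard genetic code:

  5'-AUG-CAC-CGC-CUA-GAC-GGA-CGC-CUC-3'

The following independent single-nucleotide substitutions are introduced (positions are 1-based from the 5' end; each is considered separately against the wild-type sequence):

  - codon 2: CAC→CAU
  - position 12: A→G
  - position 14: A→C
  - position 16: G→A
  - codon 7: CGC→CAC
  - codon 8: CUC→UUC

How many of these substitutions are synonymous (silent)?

2

Codon 2: CAC (His) → CAU (His) — synonymous.
Codon 4: CUA (Leu) → CUG (Leu) — synonymous.
Codon 5: GAC (Asp) → GCC (Ala) — missense.
Codon 6: GGA (Gly) → AGA (Arg) — missense.
Codon 7: CGC (Arg) → CAC (His) — missense.
Codon 8: CUC (Leu) → UUC (Phe) — missense.
Synonymous: 2 of 6.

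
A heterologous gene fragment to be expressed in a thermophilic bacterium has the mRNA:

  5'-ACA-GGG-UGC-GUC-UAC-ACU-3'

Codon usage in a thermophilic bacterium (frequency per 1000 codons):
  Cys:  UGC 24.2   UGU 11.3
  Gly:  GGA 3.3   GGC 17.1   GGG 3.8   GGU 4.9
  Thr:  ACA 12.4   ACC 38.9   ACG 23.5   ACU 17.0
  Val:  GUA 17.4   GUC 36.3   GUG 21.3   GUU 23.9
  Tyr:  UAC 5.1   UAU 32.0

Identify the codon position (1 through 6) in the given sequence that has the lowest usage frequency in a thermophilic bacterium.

2

Codon 1 ACA (Thr): 12.4 per 1000.
Codon 2 GGG (Gly): 3.8 per 1000.
Codon 3 UGC (Cys): 24.2 per 1000.
Codon 4 GUC (Val): 36.3 per 1000.
Codon 5 UAC (Tyr): 5.1 per 1000.
Codon 6 ACU (Thr): 17.0 per 1000.
Lowest frequency is 3.8 at codon 2.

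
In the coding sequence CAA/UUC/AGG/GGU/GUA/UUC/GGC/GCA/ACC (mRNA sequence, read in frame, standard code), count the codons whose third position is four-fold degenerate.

Codon 1 CAA (Gln): third position 2-fold.
Codon 2 UUC (Phe): third position 2-fold.
Codon 3 AGG (Arg): third position 2-fold.
Codon 4 GGU (Gly): third position 4-fold.
Codon 5 GUA (Val): third position 4-fold.
Codon 6 UUC (Phe): third position 2-fold.
Codon 7 GGC (Gly): third position 4-fold.
Codon 8 GCA (Ala): third position 4-fold.
Codon 9 ACC (Thr): third position 4-fold.
Four-fold degenerate third positions: 5.

5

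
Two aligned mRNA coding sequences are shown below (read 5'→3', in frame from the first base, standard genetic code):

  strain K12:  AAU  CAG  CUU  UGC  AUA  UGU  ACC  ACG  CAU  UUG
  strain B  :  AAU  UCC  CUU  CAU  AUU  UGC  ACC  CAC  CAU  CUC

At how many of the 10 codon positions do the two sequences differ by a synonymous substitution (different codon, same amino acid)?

Codon 1: AAU Asn / AAU Asn — identical.
Codon 2: CAG Gln / UCC Ser — nonsynonymous.
Codon 3: CUU Leu / CUU Leu — identical.
Codon 4: UGC Cys / CAU His — nonsynonymous.
Codon 5: AUA Ile / AUU Ile — synonymous.
Codon 6: UGU Cys / UGC Cys — synonymous.
Codon 7: ACC Thr / ACC Thr — identical.
Codon 8: ACG Thr / CAC His — nonsynonymous.
Codon 9: CAU His / CAU His — identical.
Codon 10: UUG Leu / CUC Leu — synonymous.
Synonymous differences: 3.

3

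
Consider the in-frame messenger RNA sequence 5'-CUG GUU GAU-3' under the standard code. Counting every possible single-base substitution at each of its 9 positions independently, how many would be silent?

Codon 1 (CUG, Leu): 4 synonymous substitutions.
Codon 2 (GUU, Val): 3 synonymous substitutions.
Codon 3 (GAU, Asp): 1 synonymous substitution.
Total: 4 + 3 + 1 = 8.

8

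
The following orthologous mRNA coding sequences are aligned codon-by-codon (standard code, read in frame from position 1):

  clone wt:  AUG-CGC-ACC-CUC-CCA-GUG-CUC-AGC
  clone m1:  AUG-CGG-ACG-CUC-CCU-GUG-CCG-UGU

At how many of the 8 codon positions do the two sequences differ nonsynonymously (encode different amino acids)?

Codon 1: AUG Met / AUG Met — identical.
Codon 2: CGC Arg / CGG Arg — synonymous.
Codon 3: ACC Thr / ACG Thr — synonymous.
Codon 4: CUC Leu / CUC Leu — identical.
Codon 5: CCA Pro / CCU Pro — synonymous.
Codon 6: GUG Val / GUG Val — identical.
Codon 7: CUC Leu / CCG Pro — nonsynonymous.
Codon 8: AGC Ser / UGU Cys — nonsynonymous.
Nonsynonymous differences: 2.

2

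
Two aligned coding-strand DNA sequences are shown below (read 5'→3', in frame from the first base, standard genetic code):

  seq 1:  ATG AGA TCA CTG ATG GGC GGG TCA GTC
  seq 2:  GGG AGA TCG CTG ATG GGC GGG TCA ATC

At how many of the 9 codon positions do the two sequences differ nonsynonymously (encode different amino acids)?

2

Codon 1: ATG Met / GGG Gly — nonsynonymous.
Codon 2: AGA Arg / AGA Arg — identical.
Codon 3: TCA Ser / TCG Ser — synonymous.
Codon 4: CTG Leu / CTG Leu — identical.
Codon 5: ATG Met / ATG Met — identical.
Codon 6: GGC Gly / GGC Gly — identical.
Codon 7: GGG Gly / GGG Gly — identical.
Codon 8: TCA Ser / TCA Ser — identical.
Codon 9: GTC Val / ATC Ile — nonsynonymous.
Nonsynonymous differences: 2.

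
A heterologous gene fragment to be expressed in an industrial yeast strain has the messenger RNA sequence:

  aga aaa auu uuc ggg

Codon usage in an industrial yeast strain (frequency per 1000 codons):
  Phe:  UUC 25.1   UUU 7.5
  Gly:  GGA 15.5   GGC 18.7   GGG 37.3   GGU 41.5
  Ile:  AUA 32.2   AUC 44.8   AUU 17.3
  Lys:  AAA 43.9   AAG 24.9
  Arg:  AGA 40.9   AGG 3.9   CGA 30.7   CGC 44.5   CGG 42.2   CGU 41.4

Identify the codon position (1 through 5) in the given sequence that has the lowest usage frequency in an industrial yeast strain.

Codon 1 AGA (Arg): 40.9 per 1000.
Codon 2 AAA (Lys): 43.9 per 1000.
Codon 3 AUU (Ile): 17.3 per 1000.
Codon 4 UUC (Phe): 25.1 per 1000.
Codon 5 GGG (Gly): 37.3 per 1000.
Lowest frequency is 17.3 at codon 3.

3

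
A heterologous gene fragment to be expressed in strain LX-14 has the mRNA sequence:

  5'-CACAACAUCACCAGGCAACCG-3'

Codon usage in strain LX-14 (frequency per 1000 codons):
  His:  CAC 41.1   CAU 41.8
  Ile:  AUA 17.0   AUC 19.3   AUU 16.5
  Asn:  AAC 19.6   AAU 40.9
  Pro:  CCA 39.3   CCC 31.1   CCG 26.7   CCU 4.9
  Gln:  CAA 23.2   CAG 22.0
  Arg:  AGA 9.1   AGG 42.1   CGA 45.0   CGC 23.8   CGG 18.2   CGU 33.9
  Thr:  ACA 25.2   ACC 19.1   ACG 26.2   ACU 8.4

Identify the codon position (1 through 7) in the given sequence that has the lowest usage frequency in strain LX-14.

Codon 1 CAC (His): 41.1 per 1000.
Codon 2 AAC (Asn): 19.6 per 1000.
Codon 3 AUC (Ile): 19.3 per 1000.
Codon 4 ACC (Thr): 19.1 per 1000.
Codon 5 AGG (Arg): 42.1 per 1000.
Codon 6 CAA (Gln): 23.2 per 1000.
Codon 7 CCG (Pro): 26.7 per 1000.
Lowest frequency is 19.1 at codon 4.

4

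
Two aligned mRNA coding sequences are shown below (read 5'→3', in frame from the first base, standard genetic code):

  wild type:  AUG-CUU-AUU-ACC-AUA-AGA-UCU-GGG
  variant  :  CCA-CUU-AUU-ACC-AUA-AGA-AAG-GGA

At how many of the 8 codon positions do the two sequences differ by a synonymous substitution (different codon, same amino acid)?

1

Codon 1: AUG Met / CCA Pro — nonsynonymous.
Codon 2: CUU Leu / CUU Leu — identical.
Codon 3: AUU Ile / AUU Ile — identical.
Codon 4: ACC Thr / ACC Thr — identical.
Codon 5: AUA Ile / AUA Ile — identical.
Codon 6: AGA Arg / AGA Arg — identical.
Codon 7: UCU Ser / AAG Lys — nonsynonymous.
Codon 8: GGG Gly / GGA Gly — synonymous.
Synonymous differences: 1.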